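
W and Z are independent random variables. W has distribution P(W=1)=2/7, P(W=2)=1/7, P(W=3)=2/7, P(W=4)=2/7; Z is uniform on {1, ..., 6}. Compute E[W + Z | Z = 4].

P(Z = 4) = 1/6.
Summing (W+Z)·P(x,y) over outcomes with Z = 4 gives 23/21.
E[W + Z | Z = 4] = (23/21) / (1/6) = 46/7.

46/7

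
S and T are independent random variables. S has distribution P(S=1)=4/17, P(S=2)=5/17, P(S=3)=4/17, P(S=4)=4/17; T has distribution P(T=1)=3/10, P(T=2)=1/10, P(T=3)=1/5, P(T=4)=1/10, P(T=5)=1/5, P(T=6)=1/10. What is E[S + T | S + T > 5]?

P(S + T > 5) = 42/85.
Summing (S+T)·P(x,y) over outcomes with S + T > 5 gives 308/85.
E[S + T | S + T > 5] = (308/85) / (42/85) = 22/3.

22/3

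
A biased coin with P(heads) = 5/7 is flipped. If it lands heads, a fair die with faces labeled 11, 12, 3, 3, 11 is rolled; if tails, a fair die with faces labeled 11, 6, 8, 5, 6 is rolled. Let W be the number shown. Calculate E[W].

272/35

E[W | heads] = (11+12+3+3+11)/5 = 8.
E[W | tails] = (11+6+8+5+6)/5 = 36/5.
By the law of total expectation,
E[W] = (5/7)·(8) + (2/7)·(36/5) = 272/35.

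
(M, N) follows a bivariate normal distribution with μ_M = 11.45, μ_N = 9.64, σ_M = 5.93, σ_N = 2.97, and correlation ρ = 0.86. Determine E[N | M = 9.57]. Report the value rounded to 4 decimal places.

8.8302

E[N | M=x] = μ_N + ρ(σ_N/σ_M)(x − μ_M) for jointly normal variables.
E[N | M=9.57] = 9.64 + (0.86)·(2.97/5.93)·(9.57 − (11.45)) = 9.64 + (0.43073)·(-1.88) = 8.8302.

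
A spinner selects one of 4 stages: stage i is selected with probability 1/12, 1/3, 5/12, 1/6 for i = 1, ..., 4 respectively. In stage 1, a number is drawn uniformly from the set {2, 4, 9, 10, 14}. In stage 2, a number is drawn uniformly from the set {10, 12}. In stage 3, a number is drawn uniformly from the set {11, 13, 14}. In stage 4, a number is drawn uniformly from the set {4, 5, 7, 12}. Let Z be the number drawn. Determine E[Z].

E[Z | stage 1] = (2+4+9+10+14)/5 = 39/5.
E[Z | stage 2] = (10+12)/2 = 11.
E[Z | stage 3] = (11+13+14)/3 = 38/3.
E[Z | stage 4] = (4+5+7+12)/4 = 7.
By the law of total expectation,
E[Z] = (1/12)·(39/5) + (1/3)·(11) + (5/12)·(38/3) + (1/6)·(7) = 1937/180.

1937/180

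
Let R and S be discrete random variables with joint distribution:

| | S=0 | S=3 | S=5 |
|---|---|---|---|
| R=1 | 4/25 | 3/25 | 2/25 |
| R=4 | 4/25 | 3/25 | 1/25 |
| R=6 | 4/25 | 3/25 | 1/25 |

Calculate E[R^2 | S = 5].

P(S = 5) = 4/25.
Σ R^2·P over the event = 1·(2/25) + 16·(1/25) + 36·(1/25) = 54/25.
E[R^2 | S = 5] = (54/25) / (4/25) = 27/2.

27/2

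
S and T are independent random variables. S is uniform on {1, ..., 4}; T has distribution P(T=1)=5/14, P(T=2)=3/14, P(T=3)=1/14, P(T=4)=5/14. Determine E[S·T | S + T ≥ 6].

45/4

P(S + T ≥ 6) = 5/14.
Summing ST·P(x,y) over outcomes with S + T ≥ 6 gives 225/56.
E[S·T | S + T ≥ 6] = (225/56) / (5/14) = 45/4.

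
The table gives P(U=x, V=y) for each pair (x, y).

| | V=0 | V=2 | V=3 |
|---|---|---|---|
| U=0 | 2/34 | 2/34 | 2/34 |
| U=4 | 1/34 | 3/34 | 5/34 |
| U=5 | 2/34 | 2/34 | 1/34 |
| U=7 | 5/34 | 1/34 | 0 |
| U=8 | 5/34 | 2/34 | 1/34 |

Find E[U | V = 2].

P(V = 2) = 5/17.
Σ U·P over the event = 0·(2/34) + 4·(3/34) + 5·(2/34) + 7·(1/34) + 8·(2/34) = 45/34.
E[U | V = 2] = (45/34) / (5/17) = 9/2.

9/2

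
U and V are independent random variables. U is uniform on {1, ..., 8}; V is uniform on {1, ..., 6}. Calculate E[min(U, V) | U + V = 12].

Outcomes with U + V = 12: (6,6), (7,5), (8,4), each with probability 1/48.
E[min(U, V) | U + V = 12] = (6 + 5 + 4) / 3 = 5.

5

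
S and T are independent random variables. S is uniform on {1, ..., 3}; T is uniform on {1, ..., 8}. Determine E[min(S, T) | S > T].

4/3

Outcomes with S > T: (2,1), (3,1), (3,2), each with probability 1/24.
E[min(S, T) | S > T] = (1 + 1 + 2) / 3 = 4/3.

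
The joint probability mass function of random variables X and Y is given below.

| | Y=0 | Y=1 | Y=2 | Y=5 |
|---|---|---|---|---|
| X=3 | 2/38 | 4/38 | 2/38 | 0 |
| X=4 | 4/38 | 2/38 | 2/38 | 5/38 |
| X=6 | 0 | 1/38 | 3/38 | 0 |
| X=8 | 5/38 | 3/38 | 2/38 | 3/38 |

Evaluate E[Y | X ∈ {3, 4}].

13/7

P(X ∈ {3, 4}) = 21/38.
Σ Y·P over the event = 0·(2/38) + 1·(4/38) + 2·(2/38) + 0·(4/38) + 1·(2/38) + 2·(2/38) + 5·(5/38) = 39/38.
E[Y | X ∈ {3, 4}] = (39/38) / (21/38) = 13/7.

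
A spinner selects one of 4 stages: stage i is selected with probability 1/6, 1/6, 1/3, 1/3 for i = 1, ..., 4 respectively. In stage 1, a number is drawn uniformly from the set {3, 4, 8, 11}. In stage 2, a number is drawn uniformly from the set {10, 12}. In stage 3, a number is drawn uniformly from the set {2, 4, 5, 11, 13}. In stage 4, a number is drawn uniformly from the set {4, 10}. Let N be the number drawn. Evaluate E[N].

91/12

E[N | stage 1] = (3+4+8+11)/4 = 13/2.
E[N | stage 2] = (10+12)/2 = 11.
E[N | stage 3] = (2+4+5+11+13)/5 = 7.
E[N | stage 4] = (4+10)/2 = 7.
E[N] = (1/6)·(13/2) + (1/6)·(11) + (1/3)·(7) + (1/3)·(7) = 91/12.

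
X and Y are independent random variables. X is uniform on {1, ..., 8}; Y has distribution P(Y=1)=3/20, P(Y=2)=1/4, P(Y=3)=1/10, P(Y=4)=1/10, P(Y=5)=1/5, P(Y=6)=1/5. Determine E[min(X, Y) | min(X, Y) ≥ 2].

404/119

P(min(X, Y) ≥ 2) = 119/160.
Summing min(X,Y)·P(x,y) over outcomes with min(X, Y) ≥ 2 gives 101/40.
E[min(X, Y) | min(X, Y) ≥ 2] = (101/40) / (119/160) = 404/119.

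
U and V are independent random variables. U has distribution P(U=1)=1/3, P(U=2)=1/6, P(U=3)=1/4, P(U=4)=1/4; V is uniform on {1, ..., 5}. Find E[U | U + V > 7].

P(U + V > 7) = 3/20.
Summing U·P(x,y) over outcomes with U + V > 7 gives 11/20.
E[U | U + V > 7] = (11/20) / (3/20) = 11/3.

11/3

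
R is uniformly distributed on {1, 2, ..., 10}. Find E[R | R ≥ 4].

7

Given R ≥ 4, R is equally likely to be any of {4, 5, 6, 7, 8, 9, 10}.
E[R | R ≥ 4] = (4 + 5 + 6 + 7 + 8 + 9 + 10) / 7 = 7.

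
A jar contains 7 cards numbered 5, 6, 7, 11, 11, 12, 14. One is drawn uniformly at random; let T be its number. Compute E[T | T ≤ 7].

P(T ≤ 7) = 3/7.
Σ over the event: 5·1/7 + 6·1/7 + 7·1/7 = 18/7.
E[T | T ≤ 7] = (18/7) / (3/7) = 6.

6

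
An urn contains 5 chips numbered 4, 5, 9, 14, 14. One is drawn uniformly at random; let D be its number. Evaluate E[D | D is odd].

P(D is odd) = 2/5.
Σ over the event: 5·1/5 + 9·1/5 = 14/5.
E[D | D is odd] = (14/5) / (2/5) = 7.

7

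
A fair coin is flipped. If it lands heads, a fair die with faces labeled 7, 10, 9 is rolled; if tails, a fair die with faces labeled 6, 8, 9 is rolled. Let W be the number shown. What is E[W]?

49/6

E[W | heads] = (7+10+9)/3 = 26/3.
E[W | tails] = (6+8+9)/3 = 23/3.
E[W] = (1/2)·(26/3) + (1/2)·(23/3) = 49/6.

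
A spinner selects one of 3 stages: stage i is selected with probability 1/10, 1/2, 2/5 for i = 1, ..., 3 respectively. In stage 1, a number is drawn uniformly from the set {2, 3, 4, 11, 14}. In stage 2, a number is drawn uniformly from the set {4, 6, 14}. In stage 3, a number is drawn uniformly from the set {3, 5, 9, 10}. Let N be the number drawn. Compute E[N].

E[N | stage 1] = (2+3+4+11+14)/5 = 34/5.
E[N | stage 2] = (4+6+14)/3 = 8.
E[N | stage 3] = (3+5+9+10)/4 = 27/4.
By the law of total expectation,
E[N] = (1/10)·(34/5) + (1/2)·(8) + (2/5)·(27/4) = 369/50.

369/50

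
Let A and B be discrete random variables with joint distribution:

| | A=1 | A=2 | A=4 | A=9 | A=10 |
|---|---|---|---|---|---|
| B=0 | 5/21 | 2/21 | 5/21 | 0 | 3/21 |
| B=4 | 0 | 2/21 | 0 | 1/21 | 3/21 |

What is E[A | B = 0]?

P(B = 0) = 5/7.
Σ A·P over the event = 1·(5/21) + 2·(2/21) + 4·(5/21) + 10·(3/21) = 59/21.
E[A | B = 0] = (59/21) / (5/7) = 59/15.

59/15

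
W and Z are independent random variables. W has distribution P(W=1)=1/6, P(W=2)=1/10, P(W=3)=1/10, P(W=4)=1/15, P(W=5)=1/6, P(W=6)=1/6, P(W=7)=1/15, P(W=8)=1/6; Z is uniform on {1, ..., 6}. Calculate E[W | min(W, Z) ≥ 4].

117/19

P(min(W, Z) ≥ 4) = 19/60.
Summing W·P(x,y) over outcomes with min(W, Z) ≥ 4 gives 39/20.
E[W | min(W, Z) ≥ 4] = (39/20) / (19/60) = 117/19.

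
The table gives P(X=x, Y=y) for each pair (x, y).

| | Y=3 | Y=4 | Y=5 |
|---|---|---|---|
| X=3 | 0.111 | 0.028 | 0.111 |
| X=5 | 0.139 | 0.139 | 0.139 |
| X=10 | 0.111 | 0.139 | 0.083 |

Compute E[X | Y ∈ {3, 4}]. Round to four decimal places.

P(Y ∈ {3, 4}) = 0.667.
Σ X·P over the event = 3·(0.111) + 3·(0.028) + 5·(0.139) + 5·(0.139) + 10·(0.111) + 10·(0.139) = 4.307.
E[X | Y ∈ {3, 4}] = (4.307) / (0.667) = 6.4573.

6.4573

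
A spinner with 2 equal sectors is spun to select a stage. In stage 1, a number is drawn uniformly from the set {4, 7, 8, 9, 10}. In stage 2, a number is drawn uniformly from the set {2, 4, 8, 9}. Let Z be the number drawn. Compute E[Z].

267/40

E[Z | stage 1] = (4+7+8+9+10)/5 = 38/5.
E[Z | stage 2] = (2+4+8+9)/4 = 23/4.
By the law of total expectation,
E[Z] = (1/2)·(38/5) + (1/2)·(23/4) = 267/40.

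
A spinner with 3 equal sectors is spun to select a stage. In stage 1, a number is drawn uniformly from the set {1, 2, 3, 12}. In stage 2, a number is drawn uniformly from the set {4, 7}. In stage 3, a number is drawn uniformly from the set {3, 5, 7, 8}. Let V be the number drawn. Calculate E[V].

E[V | stage 1] = (1+2+3+12)/4 = 9/2.
E[V | stage 2] = (4+7)/2 = 11/2.
E[V | stage 3] = (3+5+7+8)/4 = 23/4.
By the law of total expectation,
E[V] = (1/3)·(9/2) + (1/3)·(11/2) + (1/3)·(23/4) = 21/4.

21/4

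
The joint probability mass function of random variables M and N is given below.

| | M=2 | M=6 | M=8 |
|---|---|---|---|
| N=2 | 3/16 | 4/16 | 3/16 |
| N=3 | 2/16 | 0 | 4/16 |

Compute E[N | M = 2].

12/5

P(M = 2) = 5/16.
Σ N·P over the event = 2·(3/16) + 3·(2/16) = 3/4.
E[N | M = 2] = (3/4) / (5/16) = 12/5.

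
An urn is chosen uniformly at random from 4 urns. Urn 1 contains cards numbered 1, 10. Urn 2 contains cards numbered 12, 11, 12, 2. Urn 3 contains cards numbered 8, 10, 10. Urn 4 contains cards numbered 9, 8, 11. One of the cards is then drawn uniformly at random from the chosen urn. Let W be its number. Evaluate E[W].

401/48

E[W | urn 1] = (1+10)/2 = 11/2.
E[W | urn 2] = (12+11+12+2)/4 = 37/4.
E[W | urn 3] = (8+10+10)/3 = 28/3.
E[W | urn 4] = (9+8+11)/3 = 28/3.
E[W] = (1/4)·(11/2) + (1/4)·(37/4) + (1/4)·(28/3) + (1/4)·(28/3) = 401/48.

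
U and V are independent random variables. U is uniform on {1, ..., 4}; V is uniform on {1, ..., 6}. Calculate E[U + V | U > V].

Outcomes with U > V: (2,1), (3,1), (3,2), (4,1), (4,2), (4,3), each with probability 1/24.
E[U + V | U > V] = (3 + 4 + 5 + 5 + 6 + 7) / 6 = 5.

5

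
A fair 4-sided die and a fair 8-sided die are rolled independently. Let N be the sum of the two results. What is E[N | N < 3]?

P(N < 3) = 1/32.
Σ over the event: 2·1/32 = 1/16.
E[N | N < 3] = (1/16) / (1/32) = 2.

2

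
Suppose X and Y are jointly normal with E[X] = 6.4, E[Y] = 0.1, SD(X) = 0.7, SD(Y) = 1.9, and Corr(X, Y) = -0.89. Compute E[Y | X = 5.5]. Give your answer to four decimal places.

2.2741

The regression of Y on X has slope ρ·σ_Y/σ_X and passes through (μ_X, μ_Y).
E[Y | X=5.5] = 0.1 + (-0.89)·(1.9/0.7)·(5.5 − (6.4)) = 0.1 + (-2.4157)·(-0.9) = 2.2741.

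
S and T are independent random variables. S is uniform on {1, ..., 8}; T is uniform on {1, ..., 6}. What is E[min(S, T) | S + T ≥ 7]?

P(S + T ≥ 7) = 11/16.
Summing min(S,T)·P(x,y) over outcomes with S + T ≥ 7 gives 37/16.
E[min(S, T) | S + T ≥ 7] = (37/16) / (11/16) = 37/11.

37/11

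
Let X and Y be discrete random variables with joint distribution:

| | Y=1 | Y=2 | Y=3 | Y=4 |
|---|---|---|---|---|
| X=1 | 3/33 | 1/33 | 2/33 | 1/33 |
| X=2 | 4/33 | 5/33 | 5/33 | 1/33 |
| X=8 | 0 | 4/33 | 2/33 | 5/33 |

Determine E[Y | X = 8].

34/11

P(X = 8) = 1/3.
Σ Y·P over the event = 2·(4/33) + 3·(2/33) + 4·(5/33) = 34/33.
E[Y | X = 8] = (34/33) / (1/3) = 34/11.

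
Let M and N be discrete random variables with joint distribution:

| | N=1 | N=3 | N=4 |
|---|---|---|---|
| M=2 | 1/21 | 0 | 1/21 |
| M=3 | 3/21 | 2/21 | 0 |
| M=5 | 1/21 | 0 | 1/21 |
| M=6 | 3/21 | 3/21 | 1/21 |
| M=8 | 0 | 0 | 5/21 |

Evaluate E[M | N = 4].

P(N = 4) = 8/21.
Σ M·P over the event = 2·(1/21) + 5·(1/21) + 6·(1/21) + 8·(5/21) = 53/21.
E[M | N = 4] = (53/21) / (8/21) = 53/8.

53/8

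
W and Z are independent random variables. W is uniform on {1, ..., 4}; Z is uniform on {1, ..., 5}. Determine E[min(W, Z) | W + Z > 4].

P(W + Z > 4) = 7/10.
Summing min(W,Z)·P(x,y) over outcomes with W + Z > 4 gives 33/20.
E[min(W, Z) | W + Z > 4] = (33/20) / (7/10) = 33/14.

33/14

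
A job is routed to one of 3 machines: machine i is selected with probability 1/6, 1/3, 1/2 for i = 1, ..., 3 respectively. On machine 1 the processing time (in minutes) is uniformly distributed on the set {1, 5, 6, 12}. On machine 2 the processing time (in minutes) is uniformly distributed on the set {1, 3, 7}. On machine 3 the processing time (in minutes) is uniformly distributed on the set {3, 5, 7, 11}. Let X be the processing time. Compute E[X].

E[X | machine 1] = (1+5+6+12)/4 = 6.
E[X | machine 2] = (1+3+7)/3 = 11/3.
E[X | machine 3] = (3+5+7+11)/4 = 13/2.
E[X] = (1/6)·(6) + (1/3)·(11/3) + (1/2)·(13/2) = 197/36.

197/36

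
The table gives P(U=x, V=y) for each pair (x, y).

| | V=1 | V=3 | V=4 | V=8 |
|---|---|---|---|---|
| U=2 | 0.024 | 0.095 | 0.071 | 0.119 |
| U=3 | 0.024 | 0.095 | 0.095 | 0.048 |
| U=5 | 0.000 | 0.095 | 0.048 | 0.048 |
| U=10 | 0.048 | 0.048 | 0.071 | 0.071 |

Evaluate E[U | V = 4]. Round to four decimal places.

4.8316

P(V = 4) = 0.285.
Summing U·P(U=x,V=y) over the conditioning event gives 1.377.
E[U | V = 4] = (1.377) / (0.285) = 4.8316.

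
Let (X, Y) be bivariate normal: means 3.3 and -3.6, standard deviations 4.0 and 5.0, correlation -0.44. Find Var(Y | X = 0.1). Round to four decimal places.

The conditional variance in a bivariate normal is σ_Y²(1 − ρ²), independent of x.
Var(Y | X=0.1) = (5.0)²·(1 − (-0.44)²) = 25·0.8064 = 20.1600.

20.1600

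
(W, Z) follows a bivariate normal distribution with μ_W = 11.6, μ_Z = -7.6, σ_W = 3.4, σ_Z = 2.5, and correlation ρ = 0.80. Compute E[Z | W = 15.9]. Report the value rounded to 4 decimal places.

E[Z | W=x] = μ_Z + ρ(σ_Z/σ_W)(x − μ_W) for jointly normal variables.
E[Z | W=15.9] = -7.6 + (0.80)·(2.5/3.4)·(15.9 − (11.6)) = -7.6 + (0.58824)·(4.3) = -5.0706.

-5.0706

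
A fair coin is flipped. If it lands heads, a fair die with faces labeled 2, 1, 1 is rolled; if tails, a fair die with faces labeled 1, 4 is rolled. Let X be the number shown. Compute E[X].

E[X | heads] = (2+1+1)/3 = 4/3.
E[X | tails] = (1+4)/2 = 5/2.
E[X] = (1/2)·(4/3) + (1/2)·(5/2) = 23/12.

23/12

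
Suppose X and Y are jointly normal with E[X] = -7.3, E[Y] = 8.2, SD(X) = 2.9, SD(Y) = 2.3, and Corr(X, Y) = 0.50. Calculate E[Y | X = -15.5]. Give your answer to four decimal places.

4.9483

For a bivariate normal, E[Y | X=x] = μ_Y + ρ·(σ_Y/σ_X)·(x − μ_X).
E[Y | X=-15.5] = 8.2 + (0.50)·(2.3/2.9)·(-15.5 − (-7.3)) = 8.2 + (0.39655)·(-8.2) = 4.9483.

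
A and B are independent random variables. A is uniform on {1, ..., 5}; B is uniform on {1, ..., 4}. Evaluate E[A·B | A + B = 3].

Outcomes with A + B = 3: (1,2), (2,1), each with probability 1/20.
E[A·B | A + B = 3] = (2 + 2) / 2 = 2.

2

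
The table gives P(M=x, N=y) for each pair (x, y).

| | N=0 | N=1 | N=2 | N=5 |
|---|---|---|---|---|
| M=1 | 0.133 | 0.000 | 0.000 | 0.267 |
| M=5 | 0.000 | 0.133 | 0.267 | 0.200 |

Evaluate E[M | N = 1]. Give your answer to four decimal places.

P(N = 1) = 0.133.
Σ M·P over the event = 5·(0.133) = 0.665.
E[M | N = 1] = (0.665) / (0.133) = 5.0000.

5.0000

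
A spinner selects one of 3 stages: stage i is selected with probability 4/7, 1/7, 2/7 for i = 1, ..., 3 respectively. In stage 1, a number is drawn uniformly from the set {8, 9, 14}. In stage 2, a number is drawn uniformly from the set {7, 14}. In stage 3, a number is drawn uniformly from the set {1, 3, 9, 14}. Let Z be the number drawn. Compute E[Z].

28/3

E[Z | stage 1] = (8+9+14)/3 = 31/3.
E[Z | stage 2] = (7+14)/2 = 21/2.
E[Z | stage 3] = (1+3+9+14)/4 = 27/4.
By the law of total expectation,
E[Z] = (4/7)·(31/3) + (1/7)·(21/2) + (2/7)·(27/4) = 28/3.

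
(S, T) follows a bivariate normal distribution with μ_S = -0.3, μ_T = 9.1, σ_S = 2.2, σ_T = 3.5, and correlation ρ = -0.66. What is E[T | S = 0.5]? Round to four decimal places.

E[T | S=x] = μ_T + ρ(σ_T/σ_S)(x − μ_S) for jointly normal variables.
E[T | S=0.5] = 9.1 + (-0.66)·(3.5/2.2)·(0.5 − (-0.3)) = 9.1 + (-1.05)·(0.8) = 8.2600.

8.2600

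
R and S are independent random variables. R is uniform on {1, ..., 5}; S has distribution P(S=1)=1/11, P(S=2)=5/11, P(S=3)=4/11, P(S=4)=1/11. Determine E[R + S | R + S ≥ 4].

35/6

P(R + S ≥ 4) = 48/55.
Summing (R+S)·P(x,y) over outcomes with R + S ≥ 4 gives 56/11.
E[R + S | R + S ≥ 4] = (56/11) / (48/55) = 35/6.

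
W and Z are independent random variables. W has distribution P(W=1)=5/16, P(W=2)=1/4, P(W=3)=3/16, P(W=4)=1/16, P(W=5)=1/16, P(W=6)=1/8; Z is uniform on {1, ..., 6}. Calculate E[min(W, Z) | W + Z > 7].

P(W + Z > 7) = 9/32.
Summing min(W,Z)·P(x,y) over outcomes with W + Z > 7 gives 95/96.
E[min(W, Z) | W + Z > 7] = (95/96) / (9/32) = 95/27.

95/27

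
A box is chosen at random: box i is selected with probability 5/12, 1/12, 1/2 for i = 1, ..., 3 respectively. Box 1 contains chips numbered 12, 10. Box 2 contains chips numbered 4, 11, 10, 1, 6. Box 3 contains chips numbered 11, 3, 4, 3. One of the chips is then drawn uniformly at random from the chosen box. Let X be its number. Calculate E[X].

E[X | box 1] = (12+10)/2 = 11.
E[X | box 2] = (4+11+10+1+6)/5 = 32/5.
E[X | box 3] = (11+3+4+3)/4 = 21/4.
E[X] = (5/12)·(11) + (1/12)·(32/5) + (1/2)·(21/4) = 929/120.

929/120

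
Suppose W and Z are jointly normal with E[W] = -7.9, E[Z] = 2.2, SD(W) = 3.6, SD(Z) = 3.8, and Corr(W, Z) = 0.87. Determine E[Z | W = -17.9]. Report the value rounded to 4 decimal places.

-6.9833

E[Z | W=x] = μ_Z + ρ(σ_Z/σ_W)(x − μ_W) for jointly normal variables.
E[Z | W=-17.9] = 2.2 + (0.87)·(3.8/3.6)·(-17.9 − (-7.9)) = 2.2 + (0.91833)·(-10) = -6.9833.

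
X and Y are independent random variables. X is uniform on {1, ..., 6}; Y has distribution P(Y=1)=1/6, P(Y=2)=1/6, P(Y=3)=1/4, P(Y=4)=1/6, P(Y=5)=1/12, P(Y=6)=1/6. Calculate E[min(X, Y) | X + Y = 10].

21/5

P(X + Y = 10) = 5/72.
Summing min(X,Y)·P(x,y) over outcomes with X + Y = 10 gives 7/24.
E[min(X, Y) | X + Y = 10] = (7/24) / (5/72) = 21/5.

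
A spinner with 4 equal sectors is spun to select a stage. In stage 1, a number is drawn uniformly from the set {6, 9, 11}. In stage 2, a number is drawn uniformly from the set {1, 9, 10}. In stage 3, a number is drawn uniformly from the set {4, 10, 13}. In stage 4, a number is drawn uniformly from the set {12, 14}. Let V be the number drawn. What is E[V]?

E[V | stage 1] = (6+9+11)/3 = 26/3.
E[V | stage 2] = (1+9+10)/3 = 20/3.
E[V | stage 3] = (4+10+13)/3 = 9.
E[V | stage 4] = (12+14)/2 = 13.
E[V] = (1/4)·(26/3) + (1/4)·(20/3) + (1/4)·(9) + (1/4)·(13) = 28/3.

28/3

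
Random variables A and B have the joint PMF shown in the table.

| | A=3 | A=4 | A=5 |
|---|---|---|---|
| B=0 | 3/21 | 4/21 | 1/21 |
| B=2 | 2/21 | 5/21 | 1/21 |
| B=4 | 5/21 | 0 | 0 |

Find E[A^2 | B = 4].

9

P(B = 4) = 5/21.
Σ A^2·P over the event = 9·(5/21) = 15/7.
E[A^2 | B = 4] = (15/7) / (5/21) = 9.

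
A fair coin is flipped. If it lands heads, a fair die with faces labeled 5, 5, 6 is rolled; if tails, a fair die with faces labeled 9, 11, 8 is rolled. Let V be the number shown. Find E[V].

E[V | heads] = (5+5+6)/3 = 16/3.
E[V | tails] = (9+11+8)/3 = 28/3.
By the law of total expectation,
E[V] = (1/2)·(16/3) + (1/2)·(28/3) = 22/3.

22/3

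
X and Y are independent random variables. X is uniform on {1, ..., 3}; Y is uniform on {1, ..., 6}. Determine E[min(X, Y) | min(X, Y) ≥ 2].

Outcomes with min(X, Y) ≥ 2: (2,2), (2,3), (2,4), (2,5), (2,6), (3,2), (3,3), (3,4), (3,5), (3,6), each with probability 1/18.
E[min(X, Y) | min(X, Y) ≥ 2] = (2 + 2 + 2 + 2 + 2 + 2 + 3 + 3 + 3 + 3) / 10 = 12/5.

12/5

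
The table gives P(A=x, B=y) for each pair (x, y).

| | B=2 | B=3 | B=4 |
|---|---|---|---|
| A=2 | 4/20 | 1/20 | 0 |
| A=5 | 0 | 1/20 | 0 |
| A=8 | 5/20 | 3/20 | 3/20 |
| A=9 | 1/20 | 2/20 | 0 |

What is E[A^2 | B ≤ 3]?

P(B ≤ 3) = 17/20.
Summing A^2·P(A=x,B=y) over the conditioning event gives 40.
E[A^2 | B ≤ 3] = (40) / (17/20) = 800/17.

800/17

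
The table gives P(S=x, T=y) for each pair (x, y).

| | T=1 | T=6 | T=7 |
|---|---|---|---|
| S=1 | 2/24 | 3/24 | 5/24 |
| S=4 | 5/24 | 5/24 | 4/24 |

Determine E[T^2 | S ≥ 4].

P(S ≥ 4) = 7/12.
Σ T^2·P over the event = 1·(5/24) + 36·(5/24) + 49·(4/24) = 127/8.
E[T^2 | S ≥ 4] = (127/8) / (7/12) = 381/14.

381/14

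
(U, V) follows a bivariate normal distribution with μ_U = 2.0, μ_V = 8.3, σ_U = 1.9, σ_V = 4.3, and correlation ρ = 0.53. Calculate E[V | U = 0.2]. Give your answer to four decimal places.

6.1409

For a bivariate normal, E[V | U=x] = μ_V + ρ·(σ_V/σ_U)·(x − μ_U).
E[V | U=0.2] = 8.3 + (0.53)·(4.3/1.9)·(0.2 − (2.0)) = 8.3 + (1.1995)·(-1.8) = 6.1409.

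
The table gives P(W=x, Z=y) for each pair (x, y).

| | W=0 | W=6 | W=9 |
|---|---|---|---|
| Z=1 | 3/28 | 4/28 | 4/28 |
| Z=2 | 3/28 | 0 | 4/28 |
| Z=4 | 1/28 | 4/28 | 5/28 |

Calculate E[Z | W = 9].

P(W = 9) = 13/28.
Σ Z·P over the event = 1·(4/28) + 2·(4/28) + 4·(5/28) = 8/7.
E[Z | W = 9] = (8/7) / (13/28) = 32/13.

32/13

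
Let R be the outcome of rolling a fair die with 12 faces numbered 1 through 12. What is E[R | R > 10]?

23/2

Given R > 10, R is equally likely to be any of {11, 12}.
E[R | R > 10] = (11 + 12) / 2 = 23/2.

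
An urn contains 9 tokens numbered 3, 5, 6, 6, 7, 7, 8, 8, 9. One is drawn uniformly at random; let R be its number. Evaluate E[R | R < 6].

P(R < 6) = 2/9.
Σ over the event: 3·1/9 + 5·1/9 = 8/9.
E[R | R < 6] = (8/9) / (2/9) = 4.

4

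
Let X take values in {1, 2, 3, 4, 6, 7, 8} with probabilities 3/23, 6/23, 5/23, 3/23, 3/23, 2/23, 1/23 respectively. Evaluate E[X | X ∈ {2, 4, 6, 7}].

P(X ∈ {2, 4, 6, 7}) = 14/23.
Σ over the event: 2·6/23 + 4·3/23 + 6·3/23 + 7·2/23 = 56/23.
E[X | X ∈ {2, 4, 6, 7}] = (56/23) / (14/23) = 4.

4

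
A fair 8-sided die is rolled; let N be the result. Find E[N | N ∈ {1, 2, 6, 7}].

4

P(N ∈ {1, 2, 6, 7}) = 1/2.
Σ over the event: 1·1/8 + 2·1/8 + 6·1/8 + 7·1/8 = 2.
E[N | N ∈ {1, 2, 6, 7}] = (2) / (1/2) = 4.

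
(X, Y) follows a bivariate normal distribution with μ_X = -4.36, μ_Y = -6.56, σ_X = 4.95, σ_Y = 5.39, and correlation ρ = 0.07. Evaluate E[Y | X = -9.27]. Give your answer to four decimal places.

-6.9343

For a bivariate normal, E[Y | X=x] = μ_Y + ρ·(σ_Y/σ_X)·(x − μ_X).
E[Y | X=-9.27] = -6.56 + (0.07)·(5.39/4.95)·(-9.27 − (-4.36)) = -6.56 + (0.076222)·(-4.91) = -6.9343.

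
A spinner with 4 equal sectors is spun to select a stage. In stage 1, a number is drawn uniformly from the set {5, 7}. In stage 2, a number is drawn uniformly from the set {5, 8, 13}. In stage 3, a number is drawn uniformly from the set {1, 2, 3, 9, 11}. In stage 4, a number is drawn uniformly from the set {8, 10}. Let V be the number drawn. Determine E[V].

433/60

E[V | stage 1] = (5+7)/2 = 6.
E[V | stage 2] = (5+8+13)/3 = 26/3.
E[V | stage 3] = (1+2+3+9+11)/5 = 26/5.
E[V | stage 4] = (8+10)/2 = 9.
By the law of total expectation,
E[V] = (1/4)·(6) + (1/4)·(26/3) + (1/4)·(26/5) + (1/4)·(9) = 433/60.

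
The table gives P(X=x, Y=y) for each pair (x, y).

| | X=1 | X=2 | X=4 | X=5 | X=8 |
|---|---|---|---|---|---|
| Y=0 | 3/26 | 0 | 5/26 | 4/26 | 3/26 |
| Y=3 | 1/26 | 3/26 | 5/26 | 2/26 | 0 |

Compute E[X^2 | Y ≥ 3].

13

P(Y ≥ 3) = 11/26.
Σ X^2·P over the event = 1·(1/26) + 4·(3/26) + 16·(5/26) + 25·(2/26) = 11/2.
E[X^2 | Y ≥ 3] = (11/2) / (11/26) = 13.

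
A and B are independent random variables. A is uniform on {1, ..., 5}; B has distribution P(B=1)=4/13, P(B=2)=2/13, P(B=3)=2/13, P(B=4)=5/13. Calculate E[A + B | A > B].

183/31

P(A > B) = 31/65.
Summing (A+B)·P(x,y) over outcomes with A > B gives 183/65.
E[A + B | A > B] = (183/65) / (31/65) = 183/31.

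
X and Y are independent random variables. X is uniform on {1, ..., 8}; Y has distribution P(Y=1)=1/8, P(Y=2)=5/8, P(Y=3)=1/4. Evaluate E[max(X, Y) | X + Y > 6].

211/33

P(X + Y > 6) = 33/64.
Summing max(X,Y)·P(x,y) over outcomes with X + Y > 6 gives 211/64.
E[max(X, Y) | X + Y > 6] = (211/64) / (33/64) = 211/33.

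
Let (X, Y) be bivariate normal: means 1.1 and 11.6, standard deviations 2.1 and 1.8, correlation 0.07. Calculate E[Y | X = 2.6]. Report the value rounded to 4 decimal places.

11.6900

The regression of Y on X has slope ρ·σ_Y/σ_X and passes through (μ_X, μ_Y).
E[Y | X=2.6] = 11.6 + (0.07)·(1.8/2.1)·(2.6 − (1.1)) = 11.6 + (0.06)·(1.5) = 11.6900.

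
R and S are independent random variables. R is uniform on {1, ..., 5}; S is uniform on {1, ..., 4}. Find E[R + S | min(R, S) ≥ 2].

P(min(R, S) ≥ 2) = 3/5.
Summing (R+S)·P(x,y) over outcomes with min(R, S) ≥ 2 gives 39/10.
E[R + S | min(R, S) ≥ 2] = (39/10) / (3/5) = 13/2.

13/2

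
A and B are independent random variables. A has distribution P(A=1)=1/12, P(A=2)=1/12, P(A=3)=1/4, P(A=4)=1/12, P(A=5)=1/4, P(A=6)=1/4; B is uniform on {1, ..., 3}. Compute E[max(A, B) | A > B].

P(A > B) = 7/9.
Summing max(A,B)·P(x,y) over outcomes with A > B gives 131/36.
E[max(A, B) | A > B] = (131/36) / (7/9) = 131/28.

131/28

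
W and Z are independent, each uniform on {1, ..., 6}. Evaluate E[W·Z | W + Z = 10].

P(W + Z = 10) = 1/12.
Summing WZ·P(x,y) over outcomes with W + Z = 10 gives 73/36.
E[W·Z | W + Z = 10] = (73/36) / (1/12) = 73/3.

73/3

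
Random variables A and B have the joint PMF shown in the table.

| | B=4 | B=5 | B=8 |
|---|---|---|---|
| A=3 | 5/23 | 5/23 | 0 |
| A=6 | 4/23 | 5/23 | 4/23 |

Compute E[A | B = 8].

6

P(B = 8) = 4/23.
Summing A·P(A=x,B=y) over the conditioning event gives 24/23.
E[A | B = 8] = (24/23) / (4/23) = 6.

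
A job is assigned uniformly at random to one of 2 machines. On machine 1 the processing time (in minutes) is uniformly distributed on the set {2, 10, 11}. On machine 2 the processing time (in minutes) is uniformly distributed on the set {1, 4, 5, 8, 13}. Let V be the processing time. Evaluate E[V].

E[V | machine 1] = (2+10+11)/3 = 23/3.
E[V | machine 2] = (1+4+5+8+13)/5 = 31/5.
E[V] = (1/2)·(23/3) + (1/2)·(31/5) = 104/15.

104/15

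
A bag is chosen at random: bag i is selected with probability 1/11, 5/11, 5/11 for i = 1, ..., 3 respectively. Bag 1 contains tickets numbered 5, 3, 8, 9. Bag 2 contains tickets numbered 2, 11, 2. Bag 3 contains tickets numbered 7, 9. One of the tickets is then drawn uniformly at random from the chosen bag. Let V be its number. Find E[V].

E[V | bag 1] = (5+3+8+9)/4 = 25/4.
E[V | bag 2] = (2+11+2)/3 = 5.
E[V | bag 3] = (7+9)/2 = 8.
E[V] = (1/11)·(25/4) + (5/11)·(5) + (5/11)·(8) = 285/44.

285/44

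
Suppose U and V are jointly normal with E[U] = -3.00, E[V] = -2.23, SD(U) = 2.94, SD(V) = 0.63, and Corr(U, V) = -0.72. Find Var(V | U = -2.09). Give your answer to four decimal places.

0.1911

Var(V | U=x) = (1 − ρ²)·σ_V².
Var(V | U=-2.09) = (0.63)²·(1 − (-0.72)²) = 0.3969·0.4816 = 0.1911.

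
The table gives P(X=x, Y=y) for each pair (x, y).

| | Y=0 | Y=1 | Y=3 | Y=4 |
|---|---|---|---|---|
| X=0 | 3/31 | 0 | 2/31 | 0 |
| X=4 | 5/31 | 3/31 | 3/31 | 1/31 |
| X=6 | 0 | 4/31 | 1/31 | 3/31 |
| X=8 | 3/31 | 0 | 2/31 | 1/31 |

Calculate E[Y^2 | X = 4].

23/6

P(X = 4) = 12/31.
Σ Y^2·P over the event = 0·(5/31) + 1·(3/31) + 9·(3/31) + 16·(1/31) = 46/31.
E[Y^2 | X = 4] = (46/31) / (12/31) = 23/6.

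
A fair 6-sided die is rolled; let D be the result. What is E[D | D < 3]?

Given D < 3, D is equally likely to be any of {1, 2}.
E[D | D < 3] = (1 + 2) / 2 = 3/2.

3/2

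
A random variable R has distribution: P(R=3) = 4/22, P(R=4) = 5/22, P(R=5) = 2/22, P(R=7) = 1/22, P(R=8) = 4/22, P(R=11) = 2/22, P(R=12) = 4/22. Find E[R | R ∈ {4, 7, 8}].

59/10

P(R ∈ {4, 7, 8}) = 5/11.
Σ over the event: 4·5/22 + 7·1/22 + 8·2/11 = 59/22.
E[R | R ∈ {4, 7, 8}] = (59/22) / (5/11) = 59/10.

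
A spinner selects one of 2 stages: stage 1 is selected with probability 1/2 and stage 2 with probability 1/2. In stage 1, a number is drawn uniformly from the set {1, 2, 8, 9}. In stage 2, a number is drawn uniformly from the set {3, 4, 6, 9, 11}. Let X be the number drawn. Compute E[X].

29/5

E[X | stage 1] = (1+2+8+9)/4 = 5.
E[X | stage 2] = (3+4+6+9+11)/5 = 33/5.
E[X] = (1/2)·(5) + (1/2)·(33/5) = 29/5.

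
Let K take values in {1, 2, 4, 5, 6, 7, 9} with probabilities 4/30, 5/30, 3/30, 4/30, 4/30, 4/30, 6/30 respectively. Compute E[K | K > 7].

P(K > 7) = 1/5.
Σ over the event: 9·1/5 = 9/5.
E[K | K > 7] = (9/5) / (1/5) = 9.

9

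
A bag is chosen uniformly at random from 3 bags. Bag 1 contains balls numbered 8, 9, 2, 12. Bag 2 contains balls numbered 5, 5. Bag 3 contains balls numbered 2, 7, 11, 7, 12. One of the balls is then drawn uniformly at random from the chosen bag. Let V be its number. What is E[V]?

E[V | bag 1] = (8+9+2+12)/4 = 31/4.
E[V | bag 2] = (5+5)/2 = 5.
E[V | bag 3] = (2+7+11+7+12)/5 = 39/5.
By the law of total expectation,
E[V] = (1/3)·(31/4) + (1/3)·(5) + (1/3)·(39/5) = 137/20.

137/20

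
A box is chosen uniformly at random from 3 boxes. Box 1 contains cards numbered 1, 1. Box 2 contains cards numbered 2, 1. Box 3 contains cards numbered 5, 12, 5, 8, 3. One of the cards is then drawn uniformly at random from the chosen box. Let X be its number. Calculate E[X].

91/30

E[X | box 1] = (1+1)/2 = 1.
E[X | box 2] = (2+1)/2 = 3/2.
E[X | box 3] = (5+12+5+8+3)/5 = 33/5.
E[X] = (1/3)·(1) + (1/3)·(3/2) + (1/3)·(33/5) = 91/30.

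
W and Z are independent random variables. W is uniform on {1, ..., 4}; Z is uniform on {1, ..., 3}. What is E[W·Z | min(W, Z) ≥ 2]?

Outcomes with min(W, Z) ≥ 2: (2,2), (2,3), (3,2), (3,3), (4,2), (4,3), each with probability 1/12.
E[W·Z | min(W, Z) ≥ 2] = (4 + 6 + 6 + 9 + 8 + 12) / 6 = 15/2.

15/2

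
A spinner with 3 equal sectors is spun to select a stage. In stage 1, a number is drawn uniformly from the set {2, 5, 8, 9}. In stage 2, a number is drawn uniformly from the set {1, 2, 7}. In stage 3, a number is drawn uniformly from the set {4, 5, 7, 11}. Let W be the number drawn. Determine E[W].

193/36

E[W | stage 1] = (2+5+8+9)/4 = 6.
E[W | stage 2] = (1+2+7)/3 = 10/3.
E[W | stage 3] = (4+5+7+11)/4 = 27/4.
E[W] = (1/3)·(6) + (1/3)·(10/3) + (1/3)·(27/4) = 193/36.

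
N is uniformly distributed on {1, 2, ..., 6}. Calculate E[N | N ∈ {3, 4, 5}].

P(N ∈ {3, 4, 5}) = 1/2.
Σ over the event: 3·1/6 + 4·1/6 + 5·1/6 = 2.
E[N | N ∈ {3, 4, 5}] = (2) / (1/2) = 4.

4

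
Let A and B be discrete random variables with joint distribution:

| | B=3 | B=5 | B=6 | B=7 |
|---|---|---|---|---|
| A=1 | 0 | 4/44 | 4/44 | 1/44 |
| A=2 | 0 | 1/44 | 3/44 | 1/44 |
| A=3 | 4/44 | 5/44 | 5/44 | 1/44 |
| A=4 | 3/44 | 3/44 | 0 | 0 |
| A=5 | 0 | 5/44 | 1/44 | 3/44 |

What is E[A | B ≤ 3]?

24/7

P(B ≤ 3) = 7/44.
Σ A·P over the event = 3·(4/44) + 4·(3/44) = 6/11.
E[A | B ≤ 3] = (6/11) / (7/44) = 24/7.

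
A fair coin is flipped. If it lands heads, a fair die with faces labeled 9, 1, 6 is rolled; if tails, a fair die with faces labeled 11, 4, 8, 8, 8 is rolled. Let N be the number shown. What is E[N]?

E[N | heads] = (9+1+6)/3 = 16/3.
E[N | tails] = (11+4+8+8+8)/5 = 39/5.
By the law of total expectation,
E[N] = (1/2)·(16/3) + (1/2)·(39/5) = 197/30.

197/30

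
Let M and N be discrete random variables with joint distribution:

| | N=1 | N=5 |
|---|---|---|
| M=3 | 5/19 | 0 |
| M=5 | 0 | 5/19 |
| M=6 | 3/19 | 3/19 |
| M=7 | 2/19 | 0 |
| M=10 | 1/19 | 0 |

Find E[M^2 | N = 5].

P(N = 5) = 8/19.
Σ M^2·P over the event = 25·(5/19) + 36·(3/19) = 233/19.
E[M^2 | N = 5] = (233/19) / (8/19) = 233/8.

233/8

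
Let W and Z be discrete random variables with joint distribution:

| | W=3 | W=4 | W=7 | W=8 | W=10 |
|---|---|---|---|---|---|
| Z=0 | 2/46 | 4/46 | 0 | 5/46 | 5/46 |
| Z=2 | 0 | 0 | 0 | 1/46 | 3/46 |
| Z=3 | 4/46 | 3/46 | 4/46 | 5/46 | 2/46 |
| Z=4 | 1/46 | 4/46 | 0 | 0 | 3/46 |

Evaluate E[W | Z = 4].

49/8

P(Z = 4) = 4/23.
Summing W·P(W=x,Z=y) over the conditioning event gives 49/46.
E[W | Z = 4] = (49/46) / (4/23) = 49/8.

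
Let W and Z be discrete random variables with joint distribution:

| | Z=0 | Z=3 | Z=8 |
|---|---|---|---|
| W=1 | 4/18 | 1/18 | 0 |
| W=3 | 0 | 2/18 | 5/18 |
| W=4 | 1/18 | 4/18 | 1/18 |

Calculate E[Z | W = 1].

P(W = 1) = 5/18.
Σ Z·P over the event = 0·(4/18) + 3·(1/18) = 1/6.
E[Z | W = 1] = (1/6) / (5/18) = 3/5.

3/5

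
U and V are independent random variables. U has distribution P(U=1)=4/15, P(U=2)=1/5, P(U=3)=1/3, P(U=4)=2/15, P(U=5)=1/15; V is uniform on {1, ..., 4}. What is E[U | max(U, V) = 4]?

57/20

P(max(U, V) = 4) = 1/3.
Summing U·P(x,y) over outcomes with max(U, V) = 4 gives 19/20.
E[U | max(U, V) = 4] = (19/20) / (1/3) = 57/20.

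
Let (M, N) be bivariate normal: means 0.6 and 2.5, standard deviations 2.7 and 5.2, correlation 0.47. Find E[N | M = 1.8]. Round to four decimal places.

For a bivariate normal, E[N | M=x] = μ_N + ρ·(σ_N/σ_M)·(x − μ_M).
E[N | M=1.8] = 2.5 + (0.47)·(5.2/2.7)·(1.8 − (0.6)) = 2.5 + (0.90519)·(1.2) = 3.5862.

3.5862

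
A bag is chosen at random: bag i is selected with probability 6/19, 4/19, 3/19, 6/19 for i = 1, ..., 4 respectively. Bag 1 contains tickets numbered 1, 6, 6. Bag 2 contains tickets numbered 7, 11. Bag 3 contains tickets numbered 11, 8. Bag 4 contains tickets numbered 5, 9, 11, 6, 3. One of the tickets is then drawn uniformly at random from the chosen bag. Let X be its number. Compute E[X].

E[X | bag 1] = (1+6+6)/3 = 13/3.
E[X | bag 2] = (7+11)/2 = 9.
E[X | bag 3] = (11+8)/2 = 19/2.
E[X | bag 4] = (5+9+11+6+3)/5 = 34/5.
By the law of total expectation,
E[X] = (6/19)·(13/3) + (4/19)·(9) + (3/19)·(19/2) + (6/19)·(34/5) = 1313/190.

1313/190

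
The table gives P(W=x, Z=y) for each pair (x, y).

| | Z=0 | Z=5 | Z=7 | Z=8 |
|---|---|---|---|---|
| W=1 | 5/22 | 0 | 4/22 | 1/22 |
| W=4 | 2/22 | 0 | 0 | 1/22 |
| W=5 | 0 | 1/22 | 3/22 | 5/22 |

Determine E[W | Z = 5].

P(Z = 5) = 1/22.
Σ W·P over the event = 5·(1/22) = 5/22.
E[W | Z = 5] = (5/22) / (1/22) = 5.

5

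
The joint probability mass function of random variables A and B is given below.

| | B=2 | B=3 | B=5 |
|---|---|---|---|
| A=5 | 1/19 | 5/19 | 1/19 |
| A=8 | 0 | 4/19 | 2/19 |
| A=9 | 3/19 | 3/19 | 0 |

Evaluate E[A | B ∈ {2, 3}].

P(B ∈ {2, 3}) = 16/19.
Σ A·P over the event = 5·(1/19) + 5·(5/19) + 8·(4/19) + 9·(3/19) + 9·(3/19) = 116/19.
E[A | B ∈ {2, 3}] = (116/19) / (16/19) = 29/4.

29/4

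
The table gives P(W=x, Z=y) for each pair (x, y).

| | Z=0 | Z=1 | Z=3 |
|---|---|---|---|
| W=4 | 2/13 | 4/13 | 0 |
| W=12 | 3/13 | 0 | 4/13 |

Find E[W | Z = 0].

P(Z = 0) = 5/13.
Σ W·P over the event = 4·(2/13) + 12·(3/13) = 44/13.
E[W | Z = 0] = (44/13) / (5/13) = 44/5.

44/5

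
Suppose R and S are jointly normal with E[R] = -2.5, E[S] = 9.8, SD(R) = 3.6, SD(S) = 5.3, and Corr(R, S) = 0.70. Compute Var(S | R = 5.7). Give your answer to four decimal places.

14.3259

The conditional variance in a bivariate normal is σ_S²(1 − ρ²), independent of x.
Var(S | R=5.7) = (5.3)²·(1 − (0.70)²) = 28.09·0.51 = 14.3259.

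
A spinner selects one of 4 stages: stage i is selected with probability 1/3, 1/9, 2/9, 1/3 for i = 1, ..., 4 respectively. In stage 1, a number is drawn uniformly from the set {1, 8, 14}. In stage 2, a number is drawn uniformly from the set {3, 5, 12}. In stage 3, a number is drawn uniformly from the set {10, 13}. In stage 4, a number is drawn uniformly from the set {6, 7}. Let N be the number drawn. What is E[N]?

433/54

E[N | stage 1] = (1+8+14)/3 = 23/3.
E[N | stage 2] = (3+5+12)/3 = 20/3.
E[N | stage 3] = (10+13)/2 = 23/2.
E[N | stage 4] = (6+7)/2 = 13/2.
By the law of total expectation,
E[N] = (1/3)·(23/3) + (1/9)·(20/3) + (2/9)·(23/2) + (1/3)·(13/2) = 433/54.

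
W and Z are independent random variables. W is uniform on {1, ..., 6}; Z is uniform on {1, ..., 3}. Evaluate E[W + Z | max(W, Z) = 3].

Outcomes with max(W, Z) = 3: (1,3), (2,3), (3,1), (3,2), (3,3), each with probability 1/18.
E[W + Z | max(W, Z) = 3] = (4 + 5 + 4 + 5 + 6) / 5 = 24/5.

24/5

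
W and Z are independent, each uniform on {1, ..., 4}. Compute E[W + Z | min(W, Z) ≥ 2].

6

Outcomes with min(W, Z) ≥ 2: (2,2), (2,3), (2,4), (3,2), (3,3), (3,4), (4,2), (4,3), (4,4), each with probability 1/16.
E[W + Z | min(W, Z) ≥ 2] = (4 + 5 + 6 + 5 + 6 + 7 + 6 + 7 + 8) / 9 = 6.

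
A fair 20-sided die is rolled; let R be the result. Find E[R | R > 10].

Given R > 10, R is equally likely to be any of {11, 12, 13, 14, 15, 16, 17, 18, 19, 20}.
E[R | R > 10] = (11 + 12 + 13 + 14 + 15 + 16 + 17 + 18 + 19 + 20) / 10 = 31/2.

31/2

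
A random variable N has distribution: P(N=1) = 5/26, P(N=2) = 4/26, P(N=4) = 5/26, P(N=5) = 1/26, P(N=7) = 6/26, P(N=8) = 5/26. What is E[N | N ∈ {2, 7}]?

5

P(N ∈ {2, 7}) = 5/13.
Σ over the event: 2·2/13 + 7·3/13 = 25/13.
E[N | N ∈ {2, 7}] = (25/13) / (5/13) = 5.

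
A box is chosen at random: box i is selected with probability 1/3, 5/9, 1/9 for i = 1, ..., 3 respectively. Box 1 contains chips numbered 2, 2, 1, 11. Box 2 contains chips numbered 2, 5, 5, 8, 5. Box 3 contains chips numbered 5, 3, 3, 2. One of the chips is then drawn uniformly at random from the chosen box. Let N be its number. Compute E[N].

E[N | box 1] = (2+2+1+11)/4 = 4.
E[N | box 2] = (2+5+5+8+5)/5 = 5.
E[N | box 3] = (5+3+3+2)/4 = 13/4.
By the law of total expectation,
E[N] = (1/3)·(4) + (5/9)·(5) + (1/9)·(13/4) = 161/36.

161/36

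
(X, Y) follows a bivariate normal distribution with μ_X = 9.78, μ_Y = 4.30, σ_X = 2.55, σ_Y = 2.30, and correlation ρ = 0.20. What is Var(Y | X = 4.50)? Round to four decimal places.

5.0784

For a bivariate normal, Var(Y | X=x) = σ_Y²(1 − ρ²).
Var(Y | X=4.50) = (2.30)²·(1 − (0.20)²) = 5.29·0.96 = 5.0784.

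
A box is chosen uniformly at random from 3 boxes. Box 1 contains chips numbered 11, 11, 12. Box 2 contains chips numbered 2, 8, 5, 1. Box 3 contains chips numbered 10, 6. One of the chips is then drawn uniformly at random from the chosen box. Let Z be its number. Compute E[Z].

E[Z | box 1] = (11+11+12)/3 = 34/3.
E[Z | box 2] = (2+8+5+1)/4 = 4.
E[Z | box 3] = (10+6)/2 = 8.
By the law of total expectation,
E[Z] = (1/3)·(34/3) + (1/3)·(4) + (1/3)·(8) = 70/9.

70/9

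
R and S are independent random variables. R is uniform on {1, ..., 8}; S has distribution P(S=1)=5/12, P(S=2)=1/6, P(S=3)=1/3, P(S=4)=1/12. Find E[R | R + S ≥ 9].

P(R + S ≥ 9) = 25/96.
Summing R·P(x,y) over outcomes with R + S ≥ 9 gives 15/8.
E[R | R + S ≥ 9] = (15/8) / (25/96) = 36/5.

36/5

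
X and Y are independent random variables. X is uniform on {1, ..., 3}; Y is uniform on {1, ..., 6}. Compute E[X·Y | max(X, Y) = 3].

27/5

Outcomes with max(X, Y) = 3: (1,3), (2,3), (3,1), (3,2), (3,3), each with probability 1/18.
E[X·Y | max(X, Y) = 3] = (3 + 6 + 3 + 6 + 9) / 5 = 27/5.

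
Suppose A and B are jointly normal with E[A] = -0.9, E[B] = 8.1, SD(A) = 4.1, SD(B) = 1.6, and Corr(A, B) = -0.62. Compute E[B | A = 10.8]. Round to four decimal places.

The regression of B on A has slope ρ·σ_B/σ_A and passes through (μ_A, μ_B).
E[B | A=10.8] = 8.1 + (-0.62)·(1.6/4.1)·(10.8 − (-0.9)) = 8.1 + (-0.24195)·(11.7) = 5.2692.

5.2692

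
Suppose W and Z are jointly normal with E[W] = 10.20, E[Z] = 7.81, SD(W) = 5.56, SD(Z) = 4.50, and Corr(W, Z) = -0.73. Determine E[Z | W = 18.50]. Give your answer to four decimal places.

2.9061

E[Z | W=x] = μ_Z + ρ(σ_Z/σ_W)(x − μ_W) for jointly normal variables.
E[Z | W=18.50] = 7.81 + (-0.73)·(4.50/5.56)·(18.50 − (10.20)) = 7.81 + (-0.59083)·(8.3) = 2.9061.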